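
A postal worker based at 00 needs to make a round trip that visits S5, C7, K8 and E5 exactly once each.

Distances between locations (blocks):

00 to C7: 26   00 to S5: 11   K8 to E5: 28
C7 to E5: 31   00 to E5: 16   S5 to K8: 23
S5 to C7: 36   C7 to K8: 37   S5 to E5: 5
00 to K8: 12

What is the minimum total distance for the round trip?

00 → S5 → C7 → K8 → E5 → 00: 11+36+37+28+16 = 128
00 → S5 → C7 → E5 → K8 → 00: 11+36+31+28+12 = 118
00 → S5 → K8 → C7 → E5 → 00: 11+23+37+31+16 = 118
00 → S5 → K8 → E5 → C7 → 00: 11+23+28+31+26 = 119
00 → S5 → E5 → C7 → K8 → 00: 11+5+31+37+12 = 96
00 → S5 → E5 → K8 → C7 → 00: 11+5+28+37+26 = 107
00 → C7 → S5 → K8 → E5 → 00: 26+36+23+28+16 = 129
00 → C7 → S5 → E5 → K8 → 00: 26+36+5+28+12 = 107
00 → C7 → K8 → S5 → E5 → 00: 26+37+23+5+16 = 107
00 → C7 → E5 → S5 → K8 → 00: 26+31+5+23+12 = 97
00 → K8 → S5 → C7 → E5 → 00: 12+23+36+31+16 = 118
00 → K8 → C7 → S5 → E5 → 00: 12+37+36+5+16 = 106
The minimum is 96.
One optimal route: 00 → S5 → E5 → C7 → K8 → 00 (or its reverse).

Shortest round trip = 96 blocks.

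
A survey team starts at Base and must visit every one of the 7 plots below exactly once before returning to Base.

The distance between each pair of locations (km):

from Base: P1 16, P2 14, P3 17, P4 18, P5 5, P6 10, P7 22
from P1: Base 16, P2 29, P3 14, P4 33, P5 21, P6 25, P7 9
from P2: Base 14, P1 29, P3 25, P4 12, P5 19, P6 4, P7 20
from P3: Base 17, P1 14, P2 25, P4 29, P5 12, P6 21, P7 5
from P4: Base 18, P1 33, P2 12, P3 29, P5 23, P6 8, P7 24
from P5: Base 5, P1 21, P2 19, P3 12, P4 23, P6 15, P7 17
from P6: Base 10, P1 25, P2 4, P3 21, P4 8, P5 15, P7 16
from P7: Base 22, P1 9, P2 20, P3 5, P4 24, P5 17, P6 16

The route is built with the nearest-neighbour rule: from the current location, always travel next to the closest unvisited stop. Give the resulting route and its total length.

90 km along Base → P5 → P3 → P7 → P1 → P6 → P2 → P4 → Base.

From Base: distances to unvisited — P5=5, P6=10, P2=14, P1=16, P3=17, P4=18, P7=22. Nearest is P5 (5).
From P5: distances to unvisited — P3=12, P6=15, P7=17, P2=19, P1=21, P4=23. Nearest is P3 (12).
From P3: distances to unvisited — P7=5, P1=14, P6=21, P2=25, P4=29. Nearest is P7 (5).
From P7: distances to unvisited — P1=9, P6=16, P2=20, P4=24. Nearest is P1 (9).
From P1: distances to unvisited — P6=25, P2=29, P4=33. Nearest is P6 (25).
From P6: distances to unvisited — P2=4, P4=8. Nearest is P2 (4).
From P2: distances to unvisited — P4=12. Nearest is P4 (12).
Return P4→Base: 18.
Total = 5 + 12 + 5 + 9 + 25 + 4 + 12 + 18 = 90.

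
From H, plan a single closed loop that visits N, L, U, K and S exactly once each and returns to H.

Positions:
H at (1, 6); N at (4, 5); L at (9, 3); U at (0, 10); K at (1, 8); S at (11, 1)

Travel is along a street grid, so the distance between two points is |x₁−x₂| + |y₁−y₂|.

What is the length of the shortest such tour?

Shortest round trip = 40.

H - N - L - U - K - S - H: 4+7+16+3+17+15 = 62
H - N - L - U - S - K - H: 4+7+16+20+17+2 = 66
H - N - L - K - U - S - H: 4+7+13+3+20+15 = 62
H - N - L - K - S - U - H: 4+7+13+17+20+5 = 66
H - N - L - S - U - K - H: 4+7+4+20+3+2 = 40
H - N - L - S - K - U - H: 4+7+4+17+3+5 = 40
H - N - U - L - K - S - H: 4+9+16+13+17+15 = 74
H - N - U - L - S - K - H: 4+9+16+4+17+2 = 52
H - N - U - K - L - S - H: 4+9+3+13+4+15 = 48
H - N - U - K - S - L - H: 4+9+3+17+4+11 = 48
H - N - U - S - L - K - H: 4+9+20+4+13+2 = 52
H - N - U - S - K - L - H: 4+9+20+17+13+11 = 74
H - N - K - L - U - S - H: 4+6+13+16+20+15 = 74
H - N - K - L - S - U - H: 4+6+13+4+20+5 = 52
… (46 more)
The minimum is 40.
One optimal route: H → N → L → S → U → K → H (or its reverse).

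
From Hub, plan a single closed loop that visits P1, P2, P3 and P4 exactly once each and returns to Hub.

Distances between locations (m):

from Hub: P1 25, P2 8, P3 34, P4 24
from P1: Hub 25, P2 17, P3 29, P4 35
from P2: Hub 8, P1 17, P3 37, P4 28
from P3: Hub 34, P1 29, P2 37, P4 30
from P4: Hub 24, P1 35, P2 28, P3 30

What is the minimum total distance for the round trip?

108 m — the shortest possible round trip.

Hub → P1 → P2 → P3 → P4 → Hub: 25+17+37+30+24 = 133
Hub → P1 → P2 → P4 → P3 → Hub: 25+17+28+30+34 = 134
Hub → P1 → P3 → P2 → P4 → Hub: 25+29+37+28+24 = 143
Hub → P1 → P3 → P4 → P2 → Hub: 25+29+30+28+8 = 120
Hub → P1 → P4 → P2 → P3 → Hub: 25+35+28+37+34 = 159
Hub → P1 → P4 → P3 → P2 → Hub: 25+35+30+37+8 = 135
Hub → P2 → P1 → P3 → P4 → Hub: 8+17+29+30+24 = 108
Hub → P2 → P1 → P4 → P3 → Hub: 8+17+35+30+34 = 124
Hub → P2 → P3 → P1 → P4 → Hub: 8+37+29+35+24 = 133
Hub → P2 → P4 → P1 → P3 → Hub: 8+28+35+29+34 = 134
Hub → P3 → P1 → P2 → P4 → Hub: 34+29+17+28+24 = 132
Hub → P3 → P2 → P1 → P4 → Hub: 34+37+17+35+24 = 147
The minimum is 108.
One optimal route: Hub → P2 → P1 → P3 → P4 → Hub (or its reverse).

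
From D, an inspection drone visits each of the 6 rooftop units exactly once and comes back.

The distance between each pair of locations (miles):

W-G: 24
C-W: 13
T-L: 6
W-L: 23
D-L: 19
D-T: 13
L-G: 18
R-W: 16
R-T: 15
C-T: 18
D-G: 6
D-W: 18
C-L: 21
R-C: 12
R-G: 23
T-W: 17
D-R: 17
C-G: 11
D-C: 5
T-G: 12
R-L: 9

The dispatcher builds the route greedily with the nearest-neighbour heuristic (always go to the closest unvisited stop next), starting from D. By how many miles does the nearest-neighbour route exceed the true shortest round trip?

From D: C=5, G=6, T=13, R=17, W=18, L=19 → choose C (5).
From C: G=11, R=12, W=13, T=18, L=21 → choose G (11).
From G: T=12, L=18, R=23, W=24 → choose T (12).
From T: L=6, R=15, W=17 → choose L (6).
From L: R=9, W=23 → choose R (9).
From R: W=16 → choose W (16).
NN route D → C → G → T → L → R → W → D costs 77.
Optimal: D → C → W → R → L → T → G → D costs 67 (by enumerating all 360 distinct tours).
Excess = 77 − 67 = 10.

The nearest-neighbour route is 10 miles longer than optimal.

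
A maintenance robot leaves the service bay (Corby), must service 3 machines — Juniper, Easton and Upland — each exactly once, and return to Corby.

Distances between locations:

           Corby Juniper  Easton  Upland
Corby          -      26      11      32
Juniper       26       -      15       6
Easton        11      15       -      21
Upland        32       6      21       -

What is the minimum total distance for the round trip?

Corby → Juniper → Easton → Upland → Corby: 26+15+21+32 = 94
Corby → Juniper → Upland → Easton → Corby: 26+6+21+11 = 64
Corby → Easton → Juniper → Upland → Corby: 11+15+6+32 = 64
The minimum is 64.
One optimal route: Corby → Juniper → Upland → Easton → Corby (or its reverse).

64 — the shortest possible round trip.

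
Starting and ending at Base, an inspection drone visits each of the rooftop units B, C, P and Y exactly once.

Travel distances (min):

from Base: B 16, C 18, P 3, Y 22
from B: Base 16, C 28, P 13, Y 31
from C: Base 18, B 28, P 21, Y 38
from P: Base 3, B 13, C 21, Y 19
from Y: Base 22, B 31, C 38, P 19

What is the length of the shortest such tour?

Minimum total distance: 99 min.

Base-B-C-P-Y-Base: 16+28+21+19+22 = 106
Base-B-C-Y-P-Base: 16+28+38+19+3 = 104
Base-B-P-C-Y-Base: 16+13+21+38+22 = 110
Base-B-P-Y-C-Base: 16+13+19+38+18 = 104
Base-B-Y-C-P-Base: 16+31+38+21+3 = 109
Base-B-Y-P-C-Base: 16+31+19+21+18 = 105
Base-C-B-P-Y-Base: 18+28+13+19+22 = 100
Base-C-B-Y-P-Base: 18+28+31+19+3 = 99
Base-C-P-B-Y-Base: 18+21+13+31+22 = 105
Base-C-Y-B-P-Base: 18+38+31+13+3 = 103
Base-P-B-C-Y-Base: 3+13+28+38+22 = 104
Base-P-C-B-Y-Base: 3+21+28+31+22 = 105
The minimum is 99.
One optimal route: Base → C → B → Y → P → Base (or its reverse).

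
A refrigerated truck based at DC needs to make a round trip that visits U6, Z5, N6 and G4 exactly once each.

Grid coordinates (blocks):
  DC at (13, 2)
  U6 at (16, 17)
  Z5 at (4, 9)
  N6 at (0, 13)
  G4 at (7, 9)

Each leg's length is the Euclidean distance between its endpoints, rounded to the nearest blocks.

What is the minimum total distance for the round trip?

Minimum total distance: 49 blocks.

With 4 stops there are 4!/2 = 12 distinct round trips (a route and its reverse cost the same).
DC-U6-Z5-N6-G4-DC: 15+14+6+8+9 = 52
DC-U6-Z5-G4-N6-DC: 15+14+3+8+17 = 57
DC-U6-N6-Z5-G4-DC: 15+16+6+3+9 = 49
DC-U6-N6-G4-Z5-DC: 15+16+8+3+11 = 53
DC-U6-G4-Z5-N6-DC: 15+12+3+6+17 = 53
DC-U6-G4-N6-Z5-DC: 15+12+8+6+11 = 52
DC-Z5-U6-N6-G4-DC: 11+14+16+8+9 = 58
DC-Z5-U6-G4-N6-DC: 11+14+12+8+17 = 62
DC-Z5-N6-U6-G4-DC: 11+6+16+12+9 = 54
DC-Z5-G4-U6-N6-DC: 11+3+12+16+17 = 59
DC-N6-U6-Z5-G4-DC: 17+16+14+3+9 = 59
DC-N6-Z5-U6-G4-DC: 17+6+14+12+9 = 58
The minimum is 49.
One optimal route: DC → U6 → N6 → Z5 → G4 → DC (or its reverse).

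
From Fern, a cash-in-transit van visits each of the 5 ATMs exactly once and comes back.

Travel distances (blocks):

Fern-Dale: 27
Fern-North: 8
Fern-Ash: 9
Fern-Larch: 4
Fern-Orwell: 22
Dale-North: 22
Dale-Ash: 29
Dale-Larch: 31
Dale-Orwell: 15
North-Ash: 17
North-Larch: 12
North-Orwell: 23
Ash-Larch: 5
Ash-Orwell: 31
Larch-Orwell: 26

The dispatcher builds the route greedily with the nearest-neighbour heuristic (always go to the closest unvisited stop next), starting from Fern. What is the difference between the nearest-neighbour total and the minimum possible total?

From Fern: Larch=4, North=8, Ash=9, Orwell=22, Dale=27 → choose Larch (4).
From Larch: Ash=5, North=12, Orwell=26, Dale=31 → choose Ash (5).
From Ash: North=17, Dale=29, Orwell=31 → choose North (17).
From North: Dale=22, Orwell=23 → choose Dale (22).
From Dale: Orwell=15 → choose Orwell (15).
NN route Fern → Larch → Ash → North → Dale → Orwell → Fern costs 85.
Optimal: Fern → North → Orwell → Dale → Ash → Larch → Fern costs 84 (by enumerating all 60 distinct tours).
Excess = 85 − 84 = 1.

The nearest-neighbour route is 1 blocks longer than optimal.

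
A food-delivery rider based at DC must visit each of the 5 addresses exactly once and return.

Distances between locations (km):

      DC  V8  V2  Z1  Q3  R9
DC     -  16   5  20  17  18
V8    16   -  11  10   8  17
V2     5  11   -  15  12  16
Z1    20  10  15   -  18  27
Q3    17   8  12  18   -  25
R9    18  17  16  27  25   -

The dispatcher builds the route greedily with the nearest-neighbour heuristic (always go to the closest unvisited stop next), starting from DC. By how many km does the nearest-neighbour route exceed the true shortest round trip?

The nearest-neighbour route is 7 km longer than optimal.

DC: V2=5, V8=16, Q3=17, R9=18, Z1=20 ⇒ V2
V2: V8=11, Q3=12, Z1=15, R9=16 ⇒ V8
V8: Q3=8, Z1=10, R9=17 ⇒ Q3
Q3: Z1=18, R9=25 ⇒ Z1
Z1: R9=27 ⇒ R9
NN route DC → V2 → V8 → Q3 → Z1 → R9 → DC costs 87.
Optimal: DC → V2 → Q3 → V8 → Z1 → R9 → DC costs 80 (by enumerating all 60 distinct tours).
Excess = 87 − 80 = 7.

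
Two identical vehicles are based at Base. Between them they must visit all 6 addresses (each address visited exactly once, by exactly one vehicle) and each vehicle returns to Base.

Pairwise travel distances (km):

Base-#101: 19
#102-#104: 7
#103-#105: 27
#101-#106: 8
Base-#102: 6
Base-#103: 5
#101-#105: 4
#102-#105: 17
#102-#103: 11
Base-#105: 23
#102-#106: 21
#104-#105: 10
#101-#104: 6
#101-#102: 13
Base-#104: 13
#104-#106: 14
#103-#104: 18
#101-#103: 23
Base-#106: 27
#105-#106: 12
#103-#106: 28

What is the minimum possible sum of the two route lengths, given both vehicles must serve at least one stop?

There are 2^5 − 1 = 31 ways to divide the 6 stops into two non-empty groups. For each, the best each vehicle can do is its own shortest tour through its group:
  {#101} + {#102, #103, #104, #105, #106}: 38 + 68 = 106
  {#102} + {#101, #103, #104, #105, #106}: 12 + 68 = 80
  {#101, #102} + {#103, #104, #105, #106}: 38 + 68 = 106
  {#103} + {#101, #102, #104, #105, #106}: 10 + 62 = 72
  {#101, #103} + {#102, #104, #105, #106}: 47 + 62 = 109
  {#102, #103} + {#101, #104, #105, #106}: 22 + 62 = 84
  … (31 splits in total)
Best: vehicle 1 Base → #103 → Base = 10; vehicle 2 Base → #101 → #105 → #106 → #104 → #102 → Base = 62; combined 72.

72 km — the smallest possible combined total.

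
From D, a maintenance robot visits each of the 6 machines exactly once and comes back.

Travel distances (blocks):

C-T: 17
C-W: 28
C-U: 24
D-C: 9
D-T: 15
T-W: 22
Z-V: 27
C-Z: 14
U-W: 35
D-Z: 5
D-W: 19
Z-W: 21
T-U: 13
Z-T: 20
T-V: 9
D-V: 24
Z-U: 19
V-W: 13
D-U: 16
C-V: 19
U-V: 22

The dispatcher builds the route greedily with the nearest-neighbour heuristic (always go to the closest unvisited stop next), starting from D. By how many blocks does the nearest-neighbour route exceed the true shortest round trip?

15 blocks longer than the optimal tour.

From D: Z=5, C=9, T=15, U=16, W=19, V=24 → choose Z (5).
From Z: C=14, U=19, T=20, W=21, V=27 → choose C (14).
From C: T=17, V=19, U=24, W=28 → choose T (17).
From T: V=9, U=13, W=22 → choose V (9).
From V: W=13, U=22 → choose W (13).
From W: U=35 → choose U (35).
NN route D → Z → C → T → V → W → U → D costs 109.
Optimal: D → C → U → T → V → W → Z → D costs 94 (by enumerating all 360 distinct tours).
Excess = 109 − 94 = 15.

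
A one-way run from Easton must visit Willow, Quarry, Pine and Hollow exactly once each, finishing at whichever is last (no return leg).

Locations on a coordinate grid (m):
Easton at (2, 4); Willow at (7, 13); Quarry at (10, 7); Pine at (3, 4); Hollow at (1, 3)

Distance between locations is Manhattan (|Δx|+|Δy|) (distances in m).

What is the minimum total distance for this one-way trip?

24 m — the minimum one-way total.

There are 4! = 24 possible orderings.
Easton - Willow - Quarry - Pine - Hollow: 14+9+10+3 = 36
Easton - Willow - Quarry - Hollow - Pine: 14+9+13+3 = 39
Easton - Willow - Pine - Quarry - Hollow: 14+13+10+13 = 50
Easton - Willow - Pine - Hollow - Quarry: 14+13+3+13 = 43
Easton - Willow - Hollow - Quarry - Pine: 14+16+13+10 = 53
Easton - Willow - Hollow - Pine - Quarry: 14+16+3+10 = 43
Easton - Quarry - Willow - Pine - Hollow: 11+9+13+3 = 36
Easton - Quarry - Willow - Hollow - Pine: 11+9+16+3 = 39
Easton - Quarry - Pine - Willow - Hollow: 11+10+13+16 = 50
Easton - Quarry - Pine - Hollow - Willow: 11+10+3+16 = 40
Easton - Quarry - Hollow - Willow - Pine: 11+13+16+13 = 53
Easton - Quarry - Hollow - Pine - Willow: 11+13+3+13 = 40
Easton - Pine - Willow - Quarry - Hollow: 1+13+9+13 = 36
Easton - Pine - Willow - Hollow - Quarry: 1+13+16+13 = 43
… (10 more)
Easton - Hollow - Pine - Quarry - Willow: 2+3+10+9 = 24  ← best
The minimum is 24.
One shortest path: Easton → Hollow → Pine → Quarry → Willow.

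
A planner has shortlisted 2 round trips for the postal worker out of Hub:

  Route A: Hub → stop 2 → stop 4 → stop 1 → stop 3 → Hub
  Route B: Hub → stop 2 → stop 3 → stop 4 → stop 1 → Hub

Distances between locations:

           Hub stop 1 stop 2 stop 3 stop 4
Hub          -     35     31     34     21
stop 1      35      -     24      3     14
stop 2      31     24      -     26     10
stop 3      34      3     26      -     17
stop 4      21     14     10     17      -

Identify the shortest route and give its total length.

Route A: 31 + 10 + 14 + 3 + 34 = 92
Route B: 31 + 26 + 17 + 14 + 35 = 123

92 — Route A is the shortest.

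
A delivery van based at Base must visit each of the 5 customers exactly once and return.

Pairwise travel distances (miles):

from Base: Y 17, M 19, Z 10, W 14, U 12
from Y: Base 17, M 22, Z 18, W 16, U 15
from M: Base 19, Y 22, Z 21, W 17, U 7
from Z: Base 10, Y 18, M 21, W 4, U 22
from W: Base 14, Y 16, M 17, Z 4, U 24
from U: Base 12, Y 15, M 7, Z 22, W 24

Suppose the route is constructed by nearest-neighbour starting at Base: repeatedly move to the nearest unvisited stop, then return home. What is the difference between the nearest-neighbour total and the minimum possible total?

From Base: Z=10, U=12, W=14, Y=17, M=19 → choose Z (10).
From Z: W=4, Y=18, M=21, U=22 → choose W (4).
From W: Y=16, M=17, U=24 → choose Y (16).
From Y: U=15, M=22 → choose U (15).
From U: M=7 → choose M (7).
NN route Base → Z → W → Y → U → M → Base costs 71.
Optimal: Base → Y → U → M → W → Z → Base costs 70 (by enumerating all 60 distinct tours).
Excess = 71 − 70 = 1.

The nearest-neighbour route is 1 miles longer than optimal.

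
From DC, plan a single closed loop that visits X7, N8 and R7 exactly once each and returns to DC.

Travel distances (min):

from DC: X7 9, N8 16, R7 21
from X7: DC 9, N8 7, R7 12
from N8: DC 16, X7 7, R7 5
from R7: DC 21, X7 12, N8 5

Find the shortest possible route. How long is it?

Minimum total distance: 42 min.

There are 3 distinct closed tours to check (reversals are equivalent).
DC - X7 - N8 - R7 - DC: 9+7+5+21 = 42
DC - X7 - R7 - N8 - DC: 9+12+5+16 = 42
DC - N8 - X7 - R7 - DC: 16+7+12+21 = 56
The minimum is 42.
One optimal route: DC → X7 → N8 → R7 → DC (or its reverse).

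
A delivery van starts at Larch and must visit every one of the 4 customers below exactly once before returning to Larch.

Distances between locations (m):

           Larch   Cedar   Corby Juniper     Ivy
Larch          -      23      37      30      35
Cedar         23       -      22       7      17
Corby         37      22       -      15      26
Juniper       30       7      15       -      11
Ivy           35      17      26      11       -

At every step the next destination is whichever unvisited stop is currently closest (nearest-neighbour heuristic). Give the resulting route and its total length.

Total distance 104 m via the nearest-neighbour route Larch → Cedar → Juniper → Ivy → Corby → Larch.

From Larch: distances to unvisited — Cedar=23, Juniper=30, Ivy=35, Corby=37. Nearest is Cedar (23).
From Cedar: distances to unvisited — Juniper=7, Ivy=17, Corby=22. Nearest is Juniper (7).
From Juniper: distances to unvisited — Ivy=11, Corby=15. Nearest is Ivy (11).
From Ivy: distances to unvisited — Corby=26. Nearest is Corby (26).
Return Corby→Larch: 37.
Total = 23 + 7 + 11 + 26 + 37 = 104.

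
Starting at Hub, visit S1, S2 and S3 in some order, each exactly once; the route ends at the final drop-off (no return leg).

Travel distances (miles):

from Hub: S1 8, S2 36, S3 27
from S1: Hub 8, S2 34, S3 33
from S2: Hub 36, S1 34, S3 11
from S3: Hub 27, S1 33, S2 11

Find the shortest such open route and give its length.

There are 3! = 6 possible orderings.
Hub - S1 - S2 - S3: 8+34+11 = 53
Hub - S1 - S3 - S2: 8+33+11 = 52
Hub - S2 - S1 - S3: 36+34+33 = 103
Hub - S2 - S3 - S1: 36+11+33 = 80
Hub - S3 - S1 - S2: 27+33+34 = 94
Hub - S3 - S2 - S1: 27+11+34 = 72
The minimum is 52.
One shortest path: Hub → S1 → S3 → S2.

52 miles — the minimum one-way total.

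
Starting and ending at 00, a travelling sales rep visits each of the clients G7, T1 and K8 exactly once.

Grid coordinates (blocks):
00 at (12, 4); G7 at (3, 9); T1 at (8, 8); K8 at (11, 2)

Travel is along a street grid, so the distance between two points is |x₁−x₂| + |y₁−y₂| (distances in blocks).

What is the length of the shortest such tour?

32 blocks — the shortest possible round trip.

00 → G7 → T1 → K8 → 00: 14+6+9+3 = 32
00 → G7 → K8 → T1 → 00: 14+15+9+8 = 46
00 → T1 → G7 → K8 → 00: 8+6+15+3 = 32
The minimum is 32.
One optimal route: 00 → G7 → T1 → K8 → 00 (or its reverse).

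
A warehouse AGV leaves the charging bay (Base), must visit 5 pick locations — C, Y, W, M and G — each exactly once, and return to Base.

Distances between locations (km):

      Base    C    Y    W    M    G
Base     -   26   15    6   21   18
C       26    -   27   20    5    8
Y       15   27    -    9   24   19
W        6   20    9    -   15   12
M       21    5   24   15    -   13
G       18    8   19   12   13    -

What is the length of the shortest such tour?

Minimum total distance: 68 km.

Base → C → Y → W → M → G → Base: 26+27+9+15+13+18 = 108
Base → C → Y → W → G → M → Base: 26+27+9+12+13+21 = 108
Base → C → Y → M → W → G → Base: 26+27+24+15+12+18 = 122
Base → C → Y → M → G → W → Base: 26+27+24+13+12+6 = 108
Base → C → Y → G → W → M → Base: 26+27+19+12+15+21 = 120
Base → C → Y → G → M → W → Base: 26+27+19+13+15+6 = 106
Base → C → W → Y → M → G → Base: 26+20+9+24+13+18 = 110
Base → C → W → Y → G → M → Base: 26+20+9+19+13+21 = 108
Base → C → W → M → Y → G → Base: 26+20+15+24+19+18 = 122
Base → C → W → M → G → Y → Base: 26+20+15+13+19+15 = 108
Base → C → W → G → Y → M → Base: 26+20+12+19+24+21 = 122
Base → C → W → G → M → Y → Base: 26+20+12+13+24+15 = 110
Base → C → M → Y → W → G → Base: 26+5+24+9+12+18 = 94
Base → C → M → Y → G → W → Base: 26+5+24+19+12+6 = 92
… (46 more)
Base → Y → G → C → M → W → Base: 15+19+8+5+15+6 = 68  ← best
The minimum is 68.
One optimal route: Base → Y → G → C → M → W → Base (or its reverse).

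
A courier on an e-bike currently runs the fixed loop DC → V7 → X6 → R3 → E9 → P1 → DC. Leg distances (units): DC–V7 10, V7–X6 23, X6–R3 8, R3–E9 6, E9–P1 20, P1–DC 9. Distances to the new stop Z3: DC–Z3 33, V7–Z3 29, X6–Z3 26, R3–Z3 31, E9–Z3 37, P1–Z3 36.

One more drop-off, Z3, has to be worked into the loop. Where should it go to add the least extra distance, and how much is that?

Insertion cost between consecutive stops i–j is d(i,Z3) + d(Z3,j) − d(i,j):
  between DC and V7: 33 + 29 − 10 = 52
  between V7 and X6: 29 + 26 − 23 = 32
  between X6 and R3: 26 + 31 − 8 = 49
  between R3 and E9: 31 + 37 − 6 = 62
  between E9 and P1: 37 + 36 − 20 = 53
  between P1 and DC: 36 + 33 − 9 = 60
Cheapest insertion is between V7 and X6, adding 32.
New total = 76 + 32 = 108.

+32 — insert Z3 between V7 and X6.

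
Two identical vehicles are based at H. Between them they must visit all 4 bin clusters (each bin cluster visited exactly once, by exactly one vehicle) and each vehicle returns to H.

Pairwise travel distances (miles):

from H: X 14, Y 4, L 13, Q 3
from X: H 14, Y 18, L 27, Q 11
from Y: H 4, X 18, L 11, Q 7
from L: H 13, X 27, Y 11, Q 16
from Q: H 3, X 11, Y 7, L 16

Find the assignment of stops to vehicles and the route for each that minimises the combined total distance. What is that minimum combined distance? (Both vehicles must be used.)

Check every non-empty split of the stops between the two vehicles; for each half take its own optimal tour:
  {X} + {Y, L, Q}: 28 + 34 = 62
  {Y} + {X, L, Q}: 8 + 54 = 62
  {X, Y} + {L, Q}: 36 + 32 = 68
  {L} + {X, Y, Q}: 26 + 36 = 62
  {X, L} + {Y, Q}: 54 + 14 = 68
  {Y, L} + {X, Q}: 28 + 28 = 56
  … (7 splits in total)
Best: vehicle 1 H → Y → L → H = 28; vehicle 2 H → X → Q → H = 28; combined 56.

Minimum combined distance: 56 miles.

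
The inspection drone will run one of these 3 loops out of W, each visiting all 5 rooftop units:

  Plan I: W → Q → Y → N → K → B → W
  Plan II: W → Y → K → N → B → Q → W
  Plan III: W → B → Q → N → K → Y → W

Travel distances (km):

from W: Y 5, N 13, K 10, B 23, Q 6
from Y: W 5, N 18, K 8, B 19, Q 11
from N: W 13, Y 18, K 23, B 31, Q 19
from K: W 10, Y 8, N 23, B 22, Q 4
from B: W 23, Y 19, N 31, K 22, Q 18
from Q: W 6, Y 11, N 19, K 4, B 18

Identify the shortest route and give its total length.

Plan I: 6 + 11 + 18 + 23 + 22 + 23 = 103
Plan II: 5 + 8 + 23 + 31 + 18 + 6 = 91
Plan III: 23 + 18 + 19 + 23 + 8 + 5 = 96

91 km — Plan II is the shortest.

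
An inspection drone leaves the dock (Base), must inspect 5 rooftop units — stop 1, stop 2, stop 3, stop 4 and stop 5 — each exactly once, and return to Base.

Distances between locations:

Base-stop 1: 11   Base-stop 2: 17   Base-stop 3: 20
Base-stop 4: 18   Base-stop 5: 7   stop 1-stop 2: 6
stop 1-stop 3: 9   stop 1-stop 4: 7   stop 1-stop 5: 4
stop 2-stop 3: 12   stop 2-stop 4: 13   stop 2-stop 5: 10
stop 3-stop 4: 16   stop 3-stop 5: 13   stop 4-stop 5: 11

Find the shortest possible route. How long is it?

There are 60 distinct closed tours to check (reversals are equivalent).
Base → stop 1 → stop 2 → stop 3 → stop 4 → stop 5 → Base: 11+6+12+16+11+7 = 63
Base → stop 1 → stop 2 → stop 3 → stop 5 → stop 4 → Base: 11+6+12+13+11+18 = 71
Base → stop 1 → stop 2 → stop 4 → stop 3 → stop 5 → Base: 11+6+13+16+13+7 = 66
Base → stop 1 → stop 2 → stop 4 → stop 5 → stop 3 → Base: 11+6+13+11+13+20 = 74
Base → stop 1 → stop 2 → stop 5 → stop 3 → stop 4 → Base: 11+6+10+13+16+18 = 74
Base → stop 1 → stop 2 → stop 5 → stop 4 → stop 3 → Base: 11+6+10+11+16+20 = 74
Base → stop 1 → stop 3 → stop 2 → stop 4 → stop 5 → Base: 11+9+12+13+11+7 = 63
Base → stop 1 → stop 3 → stop 2 → stop 5 → stop 4 → Base: 11+9+12+10+11+18 = 71
Base → stop 1 → stop 3 → stop 4 → stop 2 → stop 5 → Base: 11+9+16+13+10+7 = 66
Base → stop 1 → stop 3 → stop 4 → stop 5 → stop 2 → Base: 11+9+16+11+10+17 = 74
Base → stop 1 → stop 3 → stop 5 → stop 2 → stop 4 → Base: 11+9+13+10+13+18 = 74
Base → stop 1 → stop 3 → stop 5 → stop 4 → stop 2 → Base: 11+9+13+11+13+17 = 74
Base → stop 1 → stop 4 → stop 2 → stop 3 → stop 5 → Base: 11+7+13+12+13+7 = 63
Base → stop 1 → stop 4 → stop 2 → stop 5 → stop 3 → Base: 11+7+13+10+13+20 = 74
… (46 more)
The minimum is 63.
One optimal route: Base → stop 1 → stop 2 → stop 3 → stop 4 → stop 5 → Base (or its reverse).

Shortest round trip = 63.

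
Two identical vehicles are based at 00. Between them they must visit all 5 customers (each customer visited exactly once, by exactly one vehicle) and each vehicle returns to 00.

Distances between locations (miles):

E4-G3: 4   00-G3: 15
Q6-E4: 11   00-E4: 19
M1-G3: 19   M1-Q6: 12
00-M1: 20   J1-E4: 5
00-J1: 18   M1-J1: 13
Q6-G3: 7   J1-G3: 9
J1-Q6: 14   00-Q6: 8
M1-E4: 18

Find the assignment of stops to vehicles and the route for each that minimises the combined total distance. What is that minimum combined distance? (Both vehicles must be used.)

There are 2^4 − 1 = 15 ways to divide the 5 stops into two non-empty groups. For each, the best each vehicle can do is its own shortest tour through its group:
  {M1} + {J1, Q6, E4, G3}: 40 + 42 = 82
  {J1} + {M1, Q6, E4, G3}: 36 + 57 = 93
  {M1, J1} + {Q6, E4, G3}: 51 + 38 = 89
  {Q6} + {M1, J1, E4, G3}: 16 + 57 = 73
  {M1, Q6} + {J1, E4, G3}: 40 + 42 = 82
  {J1, Q6} + {M1, E4, G3}: 40 + 57 = 97
  … (15 splits in total)
Best: vehicle 1 00 → Q6 → 00 = 16; vehicle 2 00 → M1 → J1 → E4 → G3 → 00 = 57; combined 73.

Minimum combined distance: 73 miles.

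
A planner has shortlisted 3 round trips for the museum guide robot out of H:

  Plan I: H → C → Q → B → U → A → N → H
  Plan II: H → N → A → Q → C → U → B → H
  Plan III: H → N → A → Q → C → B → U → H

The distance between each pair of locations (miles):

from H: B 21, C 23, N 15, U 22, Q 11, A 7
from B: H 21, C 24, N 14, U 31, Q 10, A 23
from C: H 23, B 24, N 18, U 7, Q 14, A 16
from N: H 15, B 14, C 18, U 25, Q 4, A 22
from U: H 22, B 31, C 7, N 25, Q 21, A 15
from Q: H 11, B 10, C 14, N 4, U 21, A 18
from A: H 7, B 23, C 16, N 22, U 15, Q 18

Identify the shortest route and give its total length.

Plan I: 23 + 14 + 10 + 31 + 15 + 22 + 15 = 130
Plan II: 15 + 22 + 18 + 14 + 7 + 31 + 21 = 128
Plan III: 15 + 22 + 18 + 14 + 24 + 31 + 22 = 146

Shortest is Plan II, total 128 miles.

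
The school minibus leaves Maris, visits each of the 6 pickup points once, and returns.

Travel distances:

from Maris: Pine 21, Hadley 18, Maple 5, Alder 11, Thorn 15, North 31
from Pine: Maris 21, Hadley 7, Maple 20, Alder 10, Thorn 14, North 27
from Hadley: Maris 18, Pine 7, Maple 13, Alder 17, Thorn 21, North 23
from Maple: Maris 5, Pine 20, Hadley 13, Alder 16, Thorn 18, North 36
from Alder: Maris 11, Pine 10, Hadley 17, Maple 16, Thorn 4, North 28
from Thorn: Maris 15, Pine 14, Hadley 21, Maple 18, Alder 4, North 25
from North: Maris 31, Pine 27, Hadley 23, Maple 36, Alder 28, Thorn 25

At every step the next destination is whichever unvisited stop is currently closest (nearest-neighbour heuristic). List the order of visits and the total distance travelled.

At Maris the remaining stops are Maple 5, Alder 11, Thorn 15, Hadley 18, Pine 21, North 31; go to Maple.
At Maple the remaining stops are Hadley 13, Alder 16, Thorn 18, Pine 20, North 36; go to Hadley.
At Hadley the remaining stops are Pine 7, Alder 17, Thorn 21, North 23; go to Pine.
At Pine the remaining stops are Alder 10, Thorn 14, North 27; go to Alder.
At Alder the remaining stops are Thorn 4, North 28; go to Thorn.
At Thorn the remaining stops are North 25; go to North.
Return North→Maris: 31.
Total = 5 + 13 + 7 + 10 + 4 + 25 + 31 = 95.

95 along Maris → Maple → Hadley → Pine → Alder → Thorn → North → Maris.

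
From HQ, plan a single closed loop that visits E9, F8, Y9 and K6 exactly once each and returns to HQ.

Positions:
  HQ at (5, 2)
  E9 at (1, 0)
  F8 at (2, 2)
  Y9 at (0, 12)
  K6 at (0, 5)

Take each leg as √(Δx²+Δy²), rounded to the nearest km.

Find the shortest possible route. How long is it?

Shortest round trip = 28 km.

HQ - E9 - F8 - Y9 - K6 - HQ: 4+2+10+7+6 = 29
HQ - E9 - F8 - K6 - Y9 - HQ: 4+2+4+7+11 = 28
HQ - E9 - Y9 - F8 - K6 - HQ: 4+12+10+4+6 = 36
HQ - E9 - Y9 - K6 - F8 - HQ: 4+12+7+4+3 = 30
HQ - E9 - K6 - F8 - Y9 - HQ: 4+5+4+10+11 = 34
HQ - E9 - K6 - Y9 - F8 - HQ: 4+5+7+10+3 = 29
HQ - F8 - E9 - Y9 - K6 - HQ: 3+2+12+7+6 = 30
HQ - F8 - E9 - K6 - Y9 - HQ: 3+2+5+7+11 = 28
HQ - F8 - Y9 - E9 - K6 - HQ: 3+10+12+5+6 = 36
HQ - F8 - K6 - E9 - Y9 - HQ: 3+4+5+12+11 = 35
HQ - Y9 - E9 - F8 - K6 - HQ: 11+12+2+4+6 = 35
HQ - Y9 - F8 - E9 - K6 - HQ: 11+10+2+5+6 = 34
The minimum is 28.
One optimal route: HQ → E9 → F8 → K6 → Y9 → HQ (or its reverse).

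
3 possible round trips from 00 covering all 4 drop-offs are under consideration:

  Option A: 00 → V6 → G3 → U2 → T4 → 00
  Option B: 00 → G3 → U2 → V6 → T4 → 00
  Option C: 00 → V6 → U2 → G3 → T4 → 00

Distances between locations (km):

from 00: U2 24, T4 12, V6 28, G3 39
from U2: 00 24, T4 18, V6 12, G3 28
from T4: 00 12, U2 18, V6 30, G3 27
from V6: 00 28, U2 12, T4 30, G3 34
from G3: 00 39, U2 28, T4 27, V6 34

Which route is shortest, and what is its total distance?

107 km — Option C is the shortest.

Option A: 28 + 34 + 28 + 18 + 12 = 120
Option B: 39 + 28 + 12 + 30 + 12 = 121
Option C: 28 + 12 + 28 + 27 + 12 = 107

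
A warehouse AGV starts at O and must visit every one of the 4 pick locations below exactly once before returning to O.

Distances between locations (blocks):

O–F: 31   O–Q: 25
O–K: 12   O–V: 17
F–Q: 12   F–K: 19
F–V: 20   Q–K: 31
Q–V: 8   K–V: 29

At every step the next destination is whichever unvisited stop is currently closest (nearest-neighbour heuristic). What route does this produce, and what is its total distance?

From O: distances to unvisited — K=12, V=17, Q=25, F=31. Nearest is K (12).
From K: distances to unvisited — F=19, V=29, Q=31. Nearest is F (19).
From F: distances to unvisited — Q=12, V=20. Nearest is Q (12).
From Q: distances to unvisited — V=8. Nearest is V (8).
Return V→O: 17.
Total = 12 + 19 + 12 + 8 + 17 = 68.

68 blocks along O → K → F → Q → V → O.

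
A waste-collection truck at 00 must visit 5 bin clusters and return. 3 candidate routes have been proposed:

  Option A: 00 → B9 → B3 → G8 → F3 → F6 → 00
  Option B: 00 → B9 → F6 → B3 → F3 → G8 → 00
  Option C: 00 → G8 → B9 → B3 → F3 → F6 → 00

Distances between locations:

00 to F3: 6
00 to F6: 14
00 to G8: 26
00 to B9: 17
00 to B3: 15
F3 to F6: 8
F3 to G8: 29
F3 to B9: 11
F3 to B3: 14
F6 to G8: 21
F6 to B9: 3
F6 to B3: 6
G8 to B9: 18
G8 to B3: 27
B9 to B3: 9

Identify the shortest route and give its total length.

89 — Option C is the shortest.

Option A: 17 + 9 + 27 + 29 + 8 + 14 = 104
Option B: 17 + 3 + 6 + 14 + 29 + 26 = 95
Option C: 26 + 18 + 9 + 14 + 8 + 14 = 89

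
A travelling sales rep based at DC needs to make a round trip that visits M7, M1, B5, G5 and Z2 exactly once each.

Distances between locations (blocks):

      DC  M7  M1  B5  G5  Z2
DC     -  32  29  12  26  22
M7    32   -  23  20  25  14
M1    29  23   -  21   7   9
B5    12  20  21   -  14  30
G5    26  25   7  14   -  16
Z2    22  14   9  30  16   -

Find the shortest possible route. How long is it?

With 5 stops there are 5!/2 = 60 distinct round trips (a route and its reverse cost the same).
DC→M7→M1→B5→G5→Z2→DC: 32+23+21+14+16+22 = 128
DC→M7→M1→B5→Z2→G5→DC: 32+23+21+30+16+26 = 148
DC→M7→M1→G5→B5→Z2→DC: 32+23+7+14+30+22 = 128
DC→M7→M1→G5→Z2→B5→DC: 32+23+7+16+30+12 = 120
DC→M7→M1→Z2→B5→G5→DC: 32+23+9+30+14+26 = 134
DC→M7→M1→Z2→G5→B5→DC: 32+23+9+16+14+12 = 106
DC→M7→B5→M1→G5→Z2→DC: 32+20+21+7+16+22 = 118
DC→M7→B5→M1→Z2→G5→DC: 32+20+21+9+16+26 = 124
DC→M7→B5→G5→M1→Z2→DC: 32+20+14+7+9+22 = 104
DC→M7→B5→G5→Z2→M1→DC: 32+20+14+16+9+29 = 120
DC→M7→B5→Z2→M1→G5→DC: 32+20+30+9+7+26 = 124
DC→M7→B5→Z2→G5→M1→DC: 32+20+30+16+7+29 = 134
DC→M7→G5→M1→B5→Z2→DC: 32+25+7+21+30+22 = 137
DC→M7→G5→M1→Z2→B5→DC: 32+25+7+9+30+12 = 115
… (46 more)
DC→M7→Z2→M1→G5→B5→DC: 32+14+9+7+14+12 = 88  ← best
The minimum is 88.
One optimal route: DC → M7 → Z2 → M1 → G5 → B5 → DC (or its reverse).

Minimum total distance: 88 blocks.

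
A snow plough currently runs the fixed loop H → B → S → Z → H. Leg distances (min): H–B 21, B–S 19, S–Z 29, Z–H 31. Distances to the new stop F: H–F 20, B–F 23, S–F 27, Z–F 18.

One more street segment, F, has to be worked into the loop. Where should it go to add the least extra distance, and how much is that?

Insertion cost between consecutive stops i–j is d(i,F) + d(F,j) − d(i,j):
  between H and B: 20 + 23 − 21 = 22
  between B and S: 23 + 27 − 19 = 31
  between S and Z: 27 + 18 − 29 = 16
  between Z and H: 18 + 20 − 31 = 7
Cheapest insertion is between Z and H, adding 7.
New total = 100 + 7 = 107.

+7 min — insert F between Z and H.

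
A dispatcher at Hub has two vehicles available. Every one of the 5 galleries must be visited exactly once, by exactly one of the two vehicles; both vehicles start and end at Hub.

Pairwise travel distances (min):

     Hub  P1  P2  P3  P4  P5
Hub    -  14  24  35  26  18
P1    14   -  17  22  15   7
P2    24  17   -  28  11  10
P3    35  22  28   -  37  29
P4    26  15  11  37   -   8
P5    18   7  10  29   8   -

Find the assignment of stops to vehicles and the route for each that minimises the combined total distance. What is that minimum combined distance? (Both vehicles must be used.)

Minimum combined distance: 128 min.

There are 2^4 − 1 = 15 ways to divide the 5 stops into two non-empty groups. For each, the best each vehicle can do is its own shortest tour through its group:
  {P1} + {P2, P3, P4, P5}: 28 + 100 = 128
  {P2} + {P1, P3, P4, P5}: 48 + 98 = 146
  {P1, P2} + {P3, P4, P5}: 55 + 98 = 153
  {P3} + {P1, P2, P4, P5}: 70 + 64 = 134
  {P1, P3} + {P2, P4, P5}: 71 + 61 = 132
  {P2, P3} + {P1, P4, P5}: 87 + 55 = 142
  … (15 splits in total)
Best: vehicle 1 Hub → P1 → Hub = 28; vehicle 2 Hub → P3 → P2 → P4 → P5 → Hub = 100; combined 128.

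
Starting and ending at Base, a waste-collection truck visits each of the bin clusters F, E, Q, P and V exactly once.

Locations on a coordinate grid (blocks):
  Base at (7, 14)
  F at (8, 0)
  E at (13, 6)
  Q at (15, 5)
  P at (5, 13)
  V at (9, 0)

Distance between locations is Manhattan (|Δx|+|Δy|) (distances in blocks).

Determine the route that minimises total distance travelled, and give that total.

48 blocks — the shortest possible round trip.

There are 60 distinct closed tours to check (reversals are equivalent).
Base → F → E → Q → P → V → Base: 15+11+3+18+17+16 = 80
Base → F → E → Q → V → P → Base: 15+11+3+11+17+3 = 60
Base → F → E → P → Q → V → Base: 15+11+15+18+11+16 = 86
Base → F → E → P → V → Q → Base: 15+11+15+17+11+17 = 86
Base → F → E → V → Q → P → Base: 15+11+10+11+18+3 = 68
Base → F → E → V → P → Q → Base: 15+11+10+17+18+17 = 88
Base → F → Q → E → P → V → Base: 15+12+3+15+17+16 = 78
Base → F → Q → E → V → P → Base: 15+12+3+10+17+3 = 60
Base → F → Q → P → E → V → Base: 15+12+18+15+10+16 = 86
Base → F → Q → P → V → E → Base: 15+12+18+17+10+14 = 86
Base → F → Q → V → E → P → Base: 15+12+11+10+15+3 = 66
Base → F → Q → V → P → E → Base: 15+12+11+17+15+14 = 84
Base → F → P → E → Q → V → Base: 15+16+15+3+11+16 = 76
Base → F → P → E → V → Q → Base: 15+16+15+10+11+17 = 84
… (46 more)
Base → F → V → Q → E → P → Base: 15+1+11+3+15+3 = 48  ← best
The minimum is 48.
One optimal route: Base → F → V → Q → E → P → Base (or its reverse).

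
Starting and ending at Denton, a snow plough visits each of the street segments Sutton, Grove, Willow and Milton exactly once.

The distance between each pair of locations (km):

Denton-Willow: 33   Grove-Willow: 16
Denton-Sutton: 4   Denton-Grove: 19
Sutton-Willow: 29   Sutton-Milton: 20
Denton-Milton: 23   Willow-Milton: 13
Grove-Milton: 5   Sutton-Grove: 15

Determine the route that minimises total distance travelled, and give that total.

There are 12 distinct closed tours to check (reversals are equivalent).
Denton - Sutton - Grove - Willow - Milton - Denton: 4+15+16+13+23 = 71
Denton - Sutton - Grove - Milton - Willow - Denton: 4+15+5+13+33 = 70
Denton - Sutton - Willow - Grove - Milton - Denton: 4+29+16+5+23 = 77
Denton - Sutton - Willow - Milton - Grove - Denton: 4+29+13+5+19 = 70
Denton - Sutton - Milton - Grove - Willow - Denton: 4+20+5+16+33 = 78
Denton - Sutton - Milton - Willow - Grove - Denton: 4+20+13+16+19 = 72
Denton - Grove - Sutton - Willow - Milton - Denton: 19+15+29+13+23 = 99
Denton - Grove - Sutton - Milton - Willow - Denton: 19+15+20+13+33 = 100
Denton - Grove - Willow - Sutton - Milton - Denton: 19+16+29+20+23 = 107
Denton - Grove - Milton - Sutton - Willow - Denton: 19+5+20+29+33 = 106
Denton - Willow - Sutton - Grove - Milton - Denton: 33+29+15+5+23 = 105
Denton - Willow - Grove - Sutton - Milton - Denton: 33+16+15+20+23 = 107
The minimum is 70.
One optimal route: Denton → Sutton → Grove → Milton → Willow → Denton (or its reverse).

70 km — the shortest possible round trip.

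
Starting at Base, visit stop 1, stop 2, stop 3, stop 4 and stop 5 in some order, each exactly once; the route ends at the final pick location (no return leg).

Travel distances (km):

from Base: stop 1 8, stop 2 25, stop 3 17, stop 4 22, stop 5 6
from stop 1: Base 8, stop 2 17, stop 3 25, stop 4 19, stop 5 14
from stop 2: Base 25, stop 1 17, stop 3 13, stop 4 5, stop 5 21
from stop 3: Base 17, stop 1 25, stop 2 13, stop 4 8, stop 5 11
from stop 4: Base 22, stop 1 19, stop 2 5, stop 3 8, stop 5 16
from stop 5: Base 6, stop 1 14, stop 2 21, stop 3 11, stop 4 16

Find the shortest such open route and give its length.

Minimum one-way distance = 46 km.

There are 5! = 120 possible orderings.
Base → stop 1 → stop 2 → stop 3 → stop 4 → stop 5: 8+17+13+8+16 = 62
Base → stop 1 → stop 2 → stop 3 → stop 5 → stop 4: 8+17+13+11+16 = 65
Base → stop 1 → stop 2 → stop 4 → stop 3 → stop 5: 8+17+5+8+11 = 49
Base → stop 1 → stop 2 → stop 4 → stop 5 → stop 3: 8+17+5+16+11 = 57
Base → stop 1 → stop 2 → stop 5 → stop 3 → stop 4: 8+17+21+11+8 = 65
Base → stop 1 → stop 2 → stop 5 → stop 4 → stop 3: 8+17+21+16+8 = 70
Base → stop 1 → stop 3 → stop 2 → stop 4 → stop 5: 8+25+13+5+16 = 67
Base → stop 1 → stop 3 → stop 2 → stop 5 → stop 4: 8+25+13+21+16 = 83
Base → stop 1 → stop 3 → stop 4 → stop 2 → stop 5: 8+25+8+5+21 = 67
Base → stop 1 → stop 3 → stop 4 → stop 5 → stop 2: 8+25+8+16+21 = 78
Base → stop 1 → stop 3 → stop 5 → stop 2 → stop 4: 8+25+11+21+5 = 70
Base → stop 1 → stop 3 → stop 5 → stop 4 → stop 2: 8+25+11+16+5 = 65
Base → stop 1 → stop 4 → stop 2 → stop 3 → stop 5: 8+19+5+13+11 = 56
Base → stop 1 → stop 4 → stop 2 → stop 5 → stop 3: 8+19+5+21+11 = 64
… (106 more)
Base → stop 1 → stop 5 → stop 3 → stop 4 → stop 2: 8+14+11+8+5 = 46  ← best
The minimum is 46.
One shortest path: Base → stop 1 → stop 5 → stop 3 → stop 4 → stop 2.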